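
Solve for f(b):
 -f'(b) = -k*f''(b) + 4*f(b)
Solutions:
 f(b) = C1*exp(b*(1 - sqrt(16*k + 1))/(2*k)) + C2*exp(b*(sqrt(16*k + 1) + 1)/(2*k))


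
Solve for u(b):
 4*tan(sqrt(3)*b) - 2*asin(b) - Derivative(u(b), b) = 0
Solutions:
 u(b) = C1 - 2*b*asin(b) - 2*sqrt(1 - b^2) - 4*sqrt(3)*log(cos(sqrt(3)*b))/3


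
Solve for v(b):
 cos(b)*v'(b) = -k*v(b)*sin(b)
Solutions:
 v(b) = C1*exp(k*log(cos(b)))


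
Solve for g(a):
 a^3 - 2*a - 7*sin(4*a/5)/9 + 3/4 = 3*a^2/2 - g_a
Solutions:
 g(a) = C1 - a^4/4 + a^3/2 + a^2 - 3*a/4 - 35*cos(4*a/5)/36


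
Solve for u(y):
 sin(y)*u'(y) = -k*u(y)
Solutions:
 u(y) = C1*exp(k*(-log(cos(y) - 1) + log(cos(y) + 1))/2)


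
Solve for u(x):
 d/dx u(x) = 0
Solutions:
 u(x) = C1


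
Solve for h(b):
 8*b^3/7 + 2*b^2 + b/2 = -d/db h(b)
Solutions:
 h(b) = C1 - 2*b^4/7 - 2*b^3/3 - b^2/4


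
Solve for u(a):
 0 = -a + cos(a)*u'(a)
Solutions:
 u(a) = C1 + Integral(a/cos(a), a)


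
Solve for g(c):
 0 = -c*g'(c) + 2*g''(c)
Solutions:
 g(c) = C1 + C2*erfi(c/2)


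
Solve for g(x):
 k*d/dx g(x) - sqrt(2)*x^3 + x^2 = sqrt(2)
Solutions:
 g(x) = C1 + sqrt(2)*x^4/(4*k) - x^3/(3*k) + sqrt(2)*x/k


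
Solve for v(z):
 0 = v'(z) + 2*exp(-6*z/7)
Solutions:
 v(z) = C1 + 7*exp(-6*z/7)/3


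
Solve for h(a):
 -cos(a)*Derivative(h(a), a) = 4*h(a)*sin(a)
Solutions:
 h(a) = C1*cos(a)^4


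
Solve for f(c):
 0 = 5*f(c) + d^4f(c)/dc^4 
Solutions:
 f(c) = (C1*sin(sqrt(2)*5^(1/4)*c/2) + C2*cos(sqrt(2)*5^(1/4)*c/2))*exp(-sqrt(2)*5^(1/4)*c/2) + (C3*sin(sqrt(2)*5^(1/4)*c/2) + C4*cos(sqrt(2)*5^(1/4)*c/2))*exp(sqrt(2)*5^(1/4)*c/2)


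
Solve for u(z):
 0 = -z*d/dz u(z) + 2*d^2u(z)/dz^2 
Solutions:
 u(z) = C1 + C2*erfi(z/2)


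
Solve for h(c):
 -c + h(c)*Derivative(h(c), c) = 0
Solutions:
 h(c) = -sqrt(C1 + c^2)
 h(c) = sqrt(C1 + c^2)


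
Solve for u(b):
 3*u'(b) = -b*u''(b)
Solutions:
 u(b) = C1 + C2/b^2


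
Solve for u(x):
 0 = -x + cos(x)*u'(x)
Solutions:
 u(x) = C1 + Integral(x/cos(x), x)


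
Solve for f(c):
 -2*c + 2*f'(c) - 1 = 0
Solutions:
 f(c) = C1 + c^2/2 + c/2


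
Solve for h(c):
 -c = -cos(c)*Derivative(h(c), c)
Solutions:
 h(c) = C1 + Integral(c/cos(c), c)


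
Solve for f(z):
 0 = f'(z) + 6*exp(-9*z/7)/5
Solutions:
 f(z) = C1 + 14*exp(-9*z/7)/15


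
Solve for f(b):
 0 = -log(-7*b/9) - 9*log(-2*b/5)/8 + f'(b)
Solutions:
 f(b) = C1 + 17*b*log(-b)/8 + b*(-2*log(15) - 17/8 + log(2)/8 + 7*log(5)/8 + log(14))


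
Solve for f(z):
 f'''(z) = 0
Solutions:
 f(z) = C1 + C2*z + C3*z^2


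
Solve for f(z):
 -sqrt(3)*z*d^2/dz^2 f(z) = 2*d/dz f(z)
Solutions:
 f(z) = C1 + C2*z^(1 - 2*sqrt(3)/3)


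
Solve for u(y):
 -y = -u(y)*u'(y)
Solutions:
 u(y) = -sqrt(C1 + y^2)
 u(y) = sqrt(C1 + y^2)


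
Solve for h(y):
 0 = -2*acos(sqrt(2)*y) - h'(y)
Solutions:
 h(y) = C1 - 2*y*acos(sqrt(2)*y) + sqrt(2)*sqrt(1 - 2*y^2)


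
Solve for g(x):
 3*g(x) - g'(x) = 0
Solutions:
 g(x) = C1*exp(3*x)


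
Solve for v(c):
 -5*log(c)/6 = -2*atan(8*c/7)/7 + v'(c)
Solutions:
 v(c) = C1 - 5*c*log(c)/6 + 2*c*atan(8*c/7)/7 + 5*c/6 - log(64*c^2 + 49)/8


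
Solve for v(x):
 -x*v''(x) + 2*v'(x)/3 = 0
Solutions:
 v(x) = C1 + C2*x^(5/3)


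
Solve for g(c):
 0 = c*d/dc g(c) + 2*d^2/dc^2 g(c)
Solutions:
 g(c) = C1 + C2*erf(c/2)


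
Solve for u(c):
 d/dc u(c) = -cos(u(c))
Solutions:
 u(c) = pi - asin((C1 + exp(2*c))/(C1 - exp(2*c)))
 u(c) = asin((C1 + exp(2*c))/(C1 - exp(2*c)))


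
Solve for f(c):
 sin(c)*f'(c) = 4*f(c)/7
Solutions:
 f(c) = C1*(cos(c) - 1)^(2/7)/(cos(c) + 1)^(2/7)


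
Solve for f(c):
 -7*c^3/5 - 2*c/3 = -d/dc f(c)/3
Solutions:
 f(c) = C1 + 21*c^4/20 + c^2


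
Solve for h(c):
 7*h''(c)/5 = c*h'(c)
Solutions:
 h(c) = C1 + C2*erfi(sqrt(70)*c/14)


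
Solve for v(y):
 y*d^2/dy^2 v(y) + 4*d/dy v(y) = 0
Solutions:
 v(y) = C1 + C2/y^3


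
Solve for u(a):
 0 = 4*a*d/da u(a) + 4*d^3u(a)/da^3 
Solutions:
 u(a) = C1 + Integral(C2*airyai(-a) + C3*airybi(-a), a)


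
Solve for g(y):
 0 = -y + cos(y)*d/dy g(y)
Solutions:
 g(y) = C1 + Integral(y/cos(y), y)


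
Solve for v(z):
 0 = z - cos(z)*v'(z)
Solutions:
 v(z) = C1 + Integral(z/cos(z), z)


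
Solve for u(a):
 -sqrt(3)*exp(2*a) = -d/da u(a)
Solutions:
 u(a) = C1 + sqrt(3)*exp(2*a)/2


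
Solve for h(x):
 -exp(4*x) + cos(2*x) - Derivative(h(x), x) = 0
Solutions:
 h(x) = C1 - exp(4*x)/4 + sin(2*x)/2


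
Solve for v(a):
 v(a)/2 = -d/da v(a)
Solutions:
 v(a) = C1*exp(-a/2)


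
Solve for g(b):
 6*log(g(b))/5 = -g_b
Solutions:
 li(g(b)) = C1 - 6*b/5


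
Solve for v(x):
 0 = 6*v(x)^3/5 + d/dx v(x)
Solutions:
 v(x) = -sqrt(10)*sqrt(-1/(C1 - 6*x))/2
 v(x) = sqrt(10)*sqrt(-1/(C1 - 6*x))/2


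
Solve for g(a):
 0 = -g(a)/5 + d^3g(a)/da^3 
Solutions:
 g(a) = C3*exp(5^(2/3)*a/5) + (C1*sin(sqrt(3)*5^(2/3)*a/10) + C2*cos(sqrt(3)*5^(2/3)*a/10))*exp(-5^(2/3)*a/10)


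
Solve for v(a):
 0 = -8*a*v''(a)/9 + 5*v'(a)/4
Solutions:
 v(a) = C1 + C2*a^(77/32)


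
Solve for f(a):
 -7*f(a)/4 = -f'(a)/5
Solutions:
 f(a) = C1*exp(35*a/4)


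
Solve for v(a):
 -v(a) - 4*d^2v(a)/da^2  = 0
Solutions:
 v(a) = C1*sin(a/2) + C2*cos(a/2)


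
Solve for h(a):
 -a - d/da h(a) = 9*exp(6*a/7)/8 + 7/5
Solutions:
 h(a) = C1 - a^2/2 - 7*a/5 - 21*exp(6*a/7)/16


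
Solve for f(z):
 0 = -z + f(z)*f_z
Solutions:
 f(z) = -sqrt(C1 + z^2)
 f(z) = sqrt(C1 + z^2)


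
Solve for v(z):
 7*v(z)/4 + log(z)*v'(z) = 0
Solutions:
 v(z) = C1*exp(-7*li(z)/4)


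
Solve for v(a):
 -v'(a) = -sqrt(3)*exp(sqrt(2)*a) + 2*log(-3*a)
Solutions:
 v(a) = C1 - 2*a*log(-a) + 2*a*(1 - log(3)) + sqrt(6)*exp(sqrt(2)*a)/2


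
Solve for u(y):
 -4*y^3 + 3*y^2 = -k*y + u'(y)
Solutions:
 u(y) = C1 + k*y^2/2 - y^4 + y^3


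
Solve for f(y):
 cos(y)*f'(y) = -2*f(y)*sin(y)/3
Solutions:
 f(y) = C1*cos(y)^(2/3)


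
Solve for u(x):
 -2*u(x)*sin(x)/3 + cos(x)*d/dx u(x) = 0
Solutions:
 u(x) = C1/cos(x)^(2/3)


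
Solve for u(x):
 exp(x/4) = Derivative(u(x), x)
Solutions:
 u(x) = C1 + 4*exp(x/4)


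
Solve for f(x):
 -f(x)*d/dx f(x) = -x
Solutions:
 f(x) = -sqrt(C1 + x^2)
 f(x) = sqrt(C1 + x^2)


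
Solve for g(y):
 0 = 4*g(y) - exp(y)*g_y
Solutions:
 g(y) = C1*exp(-4*exp(-y))


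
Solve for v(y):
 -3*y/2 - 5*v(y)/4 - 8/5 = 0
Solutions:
 v(y) = -6*y/5 - 32/25


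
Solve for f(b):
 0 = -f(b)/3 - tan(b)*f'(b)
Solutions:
 f(b) = C1/sin(b)^(1/3)


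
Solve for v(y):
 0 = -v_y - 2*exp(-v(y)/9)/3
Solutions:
 v(y) = 9*log(C1 - 2*y/27)


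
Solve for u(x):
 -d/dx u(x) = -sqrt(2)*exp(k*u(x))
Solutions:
 u(x) = Piecewise((log(-1/(C1*k + sqrt(2)*k*x))/k, Ne(k, 0)), (nan, True))
 u(x) = Piecewise((C1 + sqrt(2)*x, Eq(k, 0)), (nan, True))


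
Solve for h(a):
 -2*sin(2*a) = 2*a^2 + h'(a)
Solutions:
 h(a) = C1 - 2*a^3/3 + cos(2*a)


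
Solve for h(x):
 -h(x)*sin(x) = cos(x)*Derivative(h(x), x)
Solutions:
 h(x) = C1*cos(x)


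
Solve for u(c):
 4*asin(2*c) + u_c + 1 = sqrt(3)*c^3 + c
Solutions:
 u(c) = C1 + sqrt(3)*c^4/4 + c^2/2 - 4*c*asin(2*c) - c - 2*sqrt(1 - 4*c^2)


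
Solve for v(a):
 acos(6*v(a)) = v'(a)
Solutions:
 Integral(1/acos(6*_y), (_y, v(a))) = C1 + a


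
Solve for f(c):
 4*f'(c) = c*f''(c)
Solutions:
 f(c) = C1 + C2*c^5


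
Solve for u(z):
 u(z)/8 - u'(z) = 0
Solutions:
 u(z) = C1*exp(z/8)


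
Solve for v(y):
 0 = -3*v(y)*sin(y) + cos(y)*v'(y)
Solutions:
 v(y) = C1/cos(y)^3


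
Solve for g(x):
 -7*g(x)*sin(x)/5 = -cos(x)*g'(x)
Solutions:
 g(x) = C1/cos(x)^(7/5)


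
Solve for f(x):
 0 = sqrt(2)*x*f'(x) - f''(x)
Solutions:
 f(x) = C1 + C2*erfi(2^(3/4)*x/2)


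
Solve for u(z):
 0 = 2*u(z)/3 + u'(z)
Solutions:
 u(z) = C1*exp(-2*z/3)


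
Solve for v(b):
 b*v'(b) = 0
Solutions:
 v(b) = C1


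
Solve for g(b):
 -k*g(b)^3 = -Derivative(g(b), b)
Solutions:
 g(b) = -sqrt(2)*sqrt(-1/(C1 + b*k))/2
 g(b) = sqrt(2)*sqrt(-1/(C1 + b*k))/2


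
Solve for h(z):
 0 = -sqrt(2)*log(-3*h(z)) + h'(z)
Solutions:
 -sqrt(2)*Integral(1/(log(-_y) + log(3)), (_y, h(z)))/2 = C1 - z


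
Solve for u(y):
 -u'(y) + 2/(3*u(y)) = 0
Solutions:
 u(y) = -sqrt(C1 + 12*y)/3
 u(y) = sqrt(C1 + 12*y)/3


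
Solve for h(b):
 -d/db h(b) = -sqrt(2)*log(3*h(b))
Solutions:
 -sqrt(2)*Integral(1/(log(_y) + log(3)), (_y, h(b)))/2 = C1 - b


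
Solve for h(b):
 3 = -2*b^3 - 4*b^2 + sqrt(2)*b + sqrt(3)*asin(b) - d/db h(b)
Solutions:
 h(b) = C1 - b^4/2 - 4*b^3/3 + sqrt(2)*b^2/2 - 3*b + sqrt(3)*(b*asin(b) + sqrt(1 - b^2))


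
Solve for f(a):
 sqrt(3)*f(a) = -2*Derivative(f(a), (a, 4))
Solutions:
 f(a) = (C1*sin(2^(1/4)*3^(1/8)*a/2) + C2*cos(2^(1/4)*3^(1/8)*a/2))*exp(-2^(1/4)*3^(1/8)*a/2) + (C3*sin(2^(1/4)*3^(1/8)*a/2) + C4*cos(2^(1/4)*3^(1/8)*a/2))*exp(2^(1/4)*3^(1/8)*a/2)


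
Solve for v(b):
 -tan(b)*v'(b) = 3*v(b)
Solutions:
 v(b) = C1/sin(b)^3


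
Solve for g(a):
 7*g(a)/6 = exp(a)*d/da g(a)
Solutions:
 g(a) = C1*exp(-7*exp(-a)/6)


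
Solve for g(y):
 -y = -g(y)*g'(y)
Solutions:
 g(y) = -sqrt(C1 + y^2)
 g(y) = sqrt(C1 + y^2)


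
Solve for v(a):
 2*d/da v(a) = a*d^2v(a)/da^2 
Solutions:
 v(a) = C1 + C2*a^3


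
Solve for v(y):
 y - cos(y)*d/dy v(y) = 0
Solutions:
 v(y) = C1 + Integral(y/cos(y), y)


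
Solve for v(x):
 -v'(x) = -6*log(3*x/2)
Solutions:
 v(x) = C1 + 6*x*log(x) - 6*x + x*log(729/64)


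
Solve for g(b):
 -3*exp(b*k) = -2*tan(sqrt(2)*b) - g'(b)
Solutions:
 g(b) = C1 + 3*Piecewise((exp(b*k)/k, Ne(k, 0)), (b, True)) + sqrt(2)*log(cos(sqrt(2)*b))


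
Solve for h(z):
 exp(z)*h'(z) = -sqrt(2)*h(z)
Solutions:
 h(z) = C1*exp(sqrt(2)*exp(-z))


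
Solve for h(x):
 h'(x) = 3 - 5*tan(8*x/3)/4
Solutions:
 h(x) = C1 + 3*x + 15*log(cos(8*x/3))/32


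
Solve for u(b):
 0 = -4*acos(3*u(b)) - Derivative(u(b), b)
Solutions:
 Integral(1/acos(3*_y), (_y, u(b))) = C1 - 4*b


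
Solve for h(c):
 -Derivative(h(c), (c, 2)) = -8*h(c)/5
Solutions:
 h(c) = C1*exp(-2*sqrt(10)*c/5) + C2*exp(2*sqrt(10)*c/5)


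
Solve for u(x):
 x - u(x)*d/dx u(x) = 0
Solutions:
 u(x) = -sqrt(C1 + x^2)
 u(x) = sqrt(C1 + x^2)


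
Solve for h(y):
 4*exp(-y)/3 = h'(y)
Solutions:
 h(y) = C1 - 4*exp(-y)/3


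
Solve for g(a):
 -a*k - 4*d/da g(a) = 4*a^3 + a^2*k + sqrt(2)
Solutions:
 g(a) = C1 - a^4/4 - a^3*k/12 - a^2*k/8 - sqrt(2)*a/4


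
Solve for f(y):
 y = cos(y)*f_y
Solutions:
 f(y) = C1 + Integral(y/cos(y), y)


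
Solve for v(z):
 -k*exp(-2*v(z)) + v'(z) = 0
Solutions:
 v(z) = log(-sqrt(C1 + 2*k*z))
 v(z) = log(C1 + 2*k*z)/2


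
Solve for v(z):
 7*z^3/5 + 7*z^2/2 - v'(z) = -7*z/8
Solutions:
 v(z) = C1 + 7*z^4/20 + 7*z^3/6 + 7*z^2/16


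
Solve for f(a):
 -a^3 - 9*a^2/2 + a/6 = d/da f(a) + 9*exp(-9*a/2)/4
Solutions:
 f(a) = C1 - a^4/4 - 3*a^3/2 + a^2/12 + exp(-9*a/2)/2


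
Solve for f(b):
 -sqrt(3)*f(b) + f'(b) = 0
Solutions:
 f(b) = C1*exp(sqrt(3)*b)


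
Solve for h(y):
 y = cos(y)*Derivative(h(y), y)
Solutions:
 h(y) = C1 + Integral(y/cos(y), y)


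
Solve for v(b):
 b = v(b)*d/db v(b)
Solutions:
 v(b) = -sqrt(C1 + b^2)
 v(b) = sqrt(C1 + b^2)


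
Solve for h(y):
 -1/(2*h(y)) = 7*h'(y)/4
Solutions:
 h(y) = -sqrt(C1 - 28*y)/7
 h(y) = sqrt(C1 - 28*y)/7


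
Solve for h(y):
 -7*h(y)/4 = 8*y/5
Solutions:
 h(y) = -32*y/35


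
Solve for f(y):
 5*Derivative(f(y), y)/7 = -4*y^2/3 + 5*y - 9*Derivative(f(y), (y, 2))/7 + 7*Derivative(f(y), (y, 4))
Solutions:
 f(y) = C1 + C2*exp(-2^(1/3)*y*(6/(sqrt(1117) + 35)^(1/3) + 2^(1/3)*(sqrt(1117) + 35)^(1/3))/28)*sin(2^(1/3)*sqrt(3)*y*(-2^(1/3)*(sqrt(1117) + 35)^(1/3) + 6/(sqrt(1117) + 35)^(1/3))/28) + C3*exp(-2^(1/3)*y*(6/(sqrt(1117) + 35)^(1/3) + 2^(1/3)*(sqrt(1117) + 35)^(1/3))/28)*cos(2^(1/3)*sqrt(3)*y*(-2^(1/3)*(sqrt(1117) + 35)^(1/3) + 6/(sqrt(1117) + 35)^(1/3))/28) + C4*exp(2^(1/3)*y*(6/(sqrt(1117) + 35)^(1/3) + 2^(1/3)*(sqrt(1117) + 35)^(1/3))/14) - 28*y^3/45 + 343*y^2/50 - 3087*y/125


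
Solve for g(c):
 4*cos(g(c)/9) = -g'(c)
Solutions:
 4*c - 9*log(sin(g(c)/9) - 1)/2 + 9*log(sin(g(c)/9) + 1)/2 = C1


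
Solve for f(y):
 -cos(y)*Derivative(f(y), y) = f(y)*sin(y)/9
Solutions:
 f(y) = C1*cos(y)^(1/9)


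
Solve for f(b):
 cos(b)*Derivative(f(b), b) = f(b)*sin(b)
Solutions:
 f(b) = C1/cos(b)


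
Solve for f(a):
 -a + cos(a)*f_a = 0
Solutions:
 f(a) = C1 + Integral(a/cos(a), a)


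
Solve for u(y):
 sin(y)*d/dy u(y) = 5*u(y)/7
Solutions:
 u(y) = C1*(cos(y) - 1)^(5/14)/(cos(y) + 1)^(5/14)


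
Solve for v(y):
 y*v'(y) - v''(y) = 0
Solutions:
 v(y) = C1 + C2*erfi(sqrt(2)*y/2)


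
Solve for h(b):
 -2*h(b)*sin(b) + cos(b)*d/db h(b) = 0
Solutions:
 h(b) = C1/cos(b)^2


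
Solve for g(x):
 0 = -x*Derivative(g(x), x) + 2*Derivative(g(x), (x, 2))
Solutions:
 g(x) = C1 + C2*erfi(x/2)


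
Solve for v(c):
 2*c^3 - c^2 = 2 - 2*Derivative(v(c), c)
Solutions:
 v(c) = C1 - c^4/4 + c^3/6 + c


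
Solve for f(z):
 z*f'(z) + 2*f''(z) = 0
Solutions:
 f(z) = C1 + C2*erf(z/2)


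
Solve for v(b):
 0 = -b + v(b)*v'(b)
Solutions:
 v(b) = -sqrt(C1 + b^2)
 v(b) = sqrt(C1 + b^2)


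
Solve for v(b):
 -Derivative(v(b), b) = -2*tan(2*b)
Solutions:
 v(b) = C1 - log(cos(2*b))


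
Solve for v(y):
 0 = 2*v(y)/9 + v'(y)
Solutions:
 v(y) = C1*exp(-2*y/9)


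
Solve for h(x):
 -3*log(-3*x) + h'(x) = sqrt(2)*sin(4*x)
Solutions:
 h(x) = C1 + 3*x*log(-x) - 3*x + 3*x*log(3) - sqrt(2)*cos(4*x)/4


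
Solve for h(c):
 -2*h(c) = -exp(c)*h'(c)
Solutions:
 h(c) = C1*exp(-2*exp(-c))


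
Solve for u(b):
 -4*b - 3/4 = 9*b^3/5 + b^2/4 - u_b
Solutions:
 u(b) = C1 + 9*b^4/20 + b^3/12 + 2*b^2 + 3*b/4


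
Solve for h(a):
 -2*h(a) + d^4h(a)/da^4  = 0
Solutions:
 h(a) = C1*exp(-2^(1/4)*a) + C2*exp(2^(1/4)*a) + C3*sin(2^(1/4)*a) + C4*cos(2^(1/4)*a)


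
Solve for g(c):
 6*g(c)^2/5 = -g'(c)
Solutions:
 g(c) = 5/(C1 + 6*c)


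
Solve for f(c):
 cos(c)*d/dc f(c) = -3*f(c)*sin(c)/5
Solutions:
 f(c) = C1*cos(c)^(3/5)


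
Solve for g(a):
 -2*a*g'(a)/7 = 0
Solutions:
 g(a) = C1


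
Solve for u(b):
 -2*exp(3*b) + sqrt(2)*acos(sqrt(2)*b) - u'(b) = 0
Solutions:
 u(b) = C1 + sqrt(2)*(b*acos(sqrt(2)*b) - sqrt(2)*sqrt(1 - 2*b^2)/2) - 2*exp(3*b)/3


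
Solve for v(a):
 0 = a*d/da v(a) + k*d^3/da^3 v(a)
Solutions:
 v(a) = C1 + Integral(C2*airyai(a*(-1/k)^(1/3)) + C3*airybi(a*(-1/k)^(1/3)), a)


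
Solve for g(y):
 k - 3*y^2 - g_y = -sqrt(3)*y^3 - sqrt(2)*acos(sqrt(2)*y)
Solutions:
 g(y) = C1 + k*y + sqrt(3)*y^4/4 - y^3 + sqrt(2)*(y*acos(sqrt(2)*y) - sqrt(2)*sqrt(1 - 2*y^2)/2)


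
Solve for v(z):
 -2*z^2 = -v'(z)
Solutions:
 v(z) = C1 + 2*z^3/3


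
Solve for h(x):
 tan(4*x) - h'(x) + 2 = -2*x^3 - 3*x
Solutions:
 h(x) = C1 + x^4/2 + 3*x^2/2 + 2*x - log(cos(4*x))/4


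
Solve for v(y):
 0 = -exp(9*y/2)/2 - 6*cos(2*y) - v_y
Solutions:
 v(y) = C1 - exp(9*y/2)/9 - 3*sin(2*y)


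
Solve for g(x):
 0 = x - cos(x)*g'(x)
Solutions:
 g(x) = C1 + Integral(x/cos(x), x)


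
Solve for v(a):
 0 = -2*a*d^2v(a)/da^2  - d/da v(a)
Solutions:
 v(a) = C1 + C2*sqrt(a)


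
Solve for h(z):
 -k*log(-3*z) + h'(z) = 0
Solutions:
 h(z) = C1 + k*z*log(-z) + k*z*(-1 + log(3))


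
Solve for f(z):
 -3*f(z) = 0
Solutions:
 f(z) = 0


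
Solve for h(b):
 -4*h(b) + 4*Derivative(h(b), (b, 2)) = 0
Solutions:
 h(b) = C1*exp(-b) + C2*exp(b)


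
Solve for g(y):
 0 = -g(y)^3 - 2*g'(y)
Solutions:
 g(y) = -sqrt(-1/(C1 - y))
 g(y) = sqrt(-1/(C1 - y))


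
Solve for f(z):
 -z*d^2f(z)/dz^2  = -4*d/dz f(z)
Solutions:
 f(z) = C1 + C2*z^5


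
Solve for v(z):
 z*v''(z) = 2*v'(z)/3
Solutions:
 v(z) = C1 + C2*z^(5/3)


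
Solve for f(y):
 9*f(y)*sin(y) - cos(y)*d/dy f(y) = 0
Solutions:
 f(y) = C1/cos(y)^9


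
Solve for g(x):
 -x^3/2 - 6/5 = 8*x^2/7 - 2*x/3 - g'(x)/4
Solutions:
 g(x) = C1 + x^4/2 + 32*x^3/21 - 4*x^2/3 + 24*x/5


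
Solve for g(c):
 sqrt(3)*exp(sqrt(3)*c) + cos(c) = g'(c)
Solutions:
 g(c) = C1 + exp(sqrt(3)*c) + sin(c)


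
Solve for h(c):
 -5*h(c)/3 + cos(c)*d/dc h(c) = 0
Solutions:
 h(c) = C1*(sin(c) + 1)^(5/6)/(sin(c) - 1)^(5/6)


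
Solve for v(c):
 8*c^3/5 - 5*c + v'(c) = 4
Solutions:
 v(c) = C1 - 2*c^4/5 + 5*c^2/2 + 4*c


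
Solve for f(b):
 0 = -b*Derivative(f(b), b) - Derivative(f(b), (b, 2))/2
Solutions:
 f(b) = C1 + C2*erf(b)


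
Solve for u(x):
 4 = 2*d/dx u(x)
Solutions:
 u(x) = C1 + 2*x


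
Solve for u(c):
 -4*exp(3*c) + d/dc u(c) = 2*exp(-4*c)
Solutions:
 u(c) = C1 + 4*exp(3*c)/3 - exp(-4*c)/2


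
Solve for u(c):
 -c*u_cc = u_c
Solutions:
 u(c) = C1 + C2*log(c)


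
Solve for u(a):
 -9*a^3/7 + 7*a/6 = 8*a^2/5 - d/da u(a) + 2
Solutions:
 u(a) = C1 + 9*a^4/28 + 8*a^3/15 - 7*a^2/12 + 2*a


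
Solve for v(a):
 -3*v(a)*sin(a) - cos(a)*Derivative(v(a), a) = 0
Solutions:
 v(a) = C1*cos(a)^3


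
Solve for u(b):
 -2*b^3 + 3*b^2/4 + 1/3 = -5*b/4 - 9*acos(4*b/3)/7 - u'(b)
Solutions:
 u(b) = C1 + b^4/2 - b^3/4 - 5*b^2/8 - 9*b*acos(4*b/3)/7 - b/3 + 9*sqrt(9 - 16*b^2)/28


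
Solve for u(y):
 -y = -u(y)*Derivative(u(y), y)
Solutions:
 u(y) = -sqrt(C1 + y^2)
 u(y) = sqrt(C1 + y^2)


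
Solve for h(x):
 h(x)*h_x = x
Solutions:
 h(x) = -sqrt(C1 + x^2)
 h(x) = sqrt(C1 + x^2)


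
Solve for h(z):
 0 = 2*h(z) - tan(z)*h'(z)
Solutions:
 h(z) = C1*sin(z)^2


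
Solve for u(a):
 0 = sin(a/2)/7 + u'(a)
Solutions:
 u(a) = C1 + 2*cos(a/2)/7


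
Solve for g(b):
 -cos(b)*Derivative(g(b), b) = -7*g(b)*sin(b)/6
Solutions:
 g(b) = C1/cos(b)^(7/6)


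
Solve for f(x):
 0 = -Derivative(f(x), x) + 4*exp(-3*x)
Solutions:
 f(x) = C1 - 4*exp(-3*x)/3


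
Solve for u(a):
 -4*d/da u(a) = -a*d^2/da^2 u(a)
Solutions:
 u(a) = C1 + C2*a^5


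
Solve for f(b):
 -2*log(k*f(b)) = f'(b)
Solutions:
 li(k*f(b))/k = C1 - 2*b


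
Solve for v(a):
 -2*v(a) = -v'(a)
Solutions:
 v(a) = C1*exp(2*a)


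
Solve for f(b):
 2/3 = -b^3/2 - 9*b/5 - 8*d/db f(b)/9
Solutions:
 f(b) = C1 - 9*b^4/64 - 81*b^2/80 - 3*b/4


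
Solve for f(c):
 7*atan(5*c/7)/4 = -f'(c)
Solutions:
 f(c) = C1 - 7*c*atan(5*c/7)/4 + 49*log(25*c^2 + 49)/40


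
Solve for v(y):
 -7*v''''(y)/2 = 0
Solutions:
 v(y) = C1 + C2*y + C3*y^2 + C4*y^3


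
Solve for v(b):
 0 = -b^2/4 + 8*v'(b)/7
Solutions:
 v(b) = C1 + 7*b^3/96


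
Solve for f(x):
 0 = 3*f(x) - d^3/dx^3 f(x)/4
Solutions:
 f(x) = C3*exp(12^(1/3)*x) + (C1*sin(2^(2/3)*3^(5/6)*x/2) + C2*cos(2^(2/3)*3^(5/6)*x/2))*exp(-12^(1/3)*x/2)


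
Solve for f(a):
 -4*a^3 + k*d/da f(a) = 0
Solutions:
 f(a) = C1 + a^4/k


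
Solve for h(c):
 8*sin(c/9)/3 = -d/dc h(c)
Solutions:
 h(c) = C1 + 24*cos(c/9)


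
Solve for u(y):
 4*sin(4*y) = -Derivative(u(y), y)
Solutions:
 u(y) = C1 + cos(4*y)


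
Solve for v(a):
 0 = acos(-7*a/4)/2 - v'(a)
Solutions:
 v(a) = C1 + a*acos(-7*a/4)/2 + sqrt(16 - 49*a^2)/14


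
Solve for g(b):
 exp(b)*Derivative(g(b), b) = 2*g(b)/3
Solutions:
 g(b) = C1*exp(-2*exp(-b)/3)


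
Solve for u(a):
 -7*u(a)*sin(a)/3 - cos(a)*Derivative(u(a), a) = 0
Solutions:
 u(a) = C1*cos(a)^(7/3)


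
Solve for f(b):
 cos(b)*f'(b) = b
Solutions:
 f(b) = C1 + Integral(b/cos(b), b)


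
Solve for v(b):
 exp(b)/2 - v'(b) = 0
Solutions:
 v(b) = C1 + exp(b)/2


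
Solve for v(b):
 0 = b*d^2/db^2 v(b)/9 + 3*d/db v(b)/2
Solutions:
 v(b) = C1 + C2/b^(25/2)


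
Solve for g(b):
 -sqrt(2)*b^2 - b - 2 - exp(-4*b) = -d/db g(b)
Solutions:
 g(b) = C1 + sqrt(2)*b^3/3 + b^2/2 + 2*b - exp(-4*b)/4


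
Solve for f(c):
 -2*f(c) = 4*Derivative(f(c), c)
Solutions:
 f(c) = C1*exp(-c/2)


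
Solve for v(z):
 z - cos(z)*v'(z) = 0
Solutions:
 v(z) = C1 + Integral(z/cos(z), z)


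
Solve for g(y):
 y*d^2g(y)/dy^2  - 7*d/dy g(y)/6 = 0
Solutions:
 g(y) = C1 + C2*y^(13/6)


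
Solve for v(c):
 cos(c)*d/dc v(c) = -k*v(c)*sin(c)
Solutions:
 v(c) = C1*exp(k*log(cos(c)))


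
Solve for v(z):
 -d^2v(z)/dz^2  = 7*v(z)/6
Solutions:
 v(z) = C1*sin(sqrt(42)*z/6) + C2*cos(sqrt(42)*z/6)


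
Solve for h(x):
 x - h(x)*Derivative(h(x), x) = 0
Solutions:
 h(x) = -sqrt(C1 + x^2)
 h(x) = sqrt(C1 + x^2)


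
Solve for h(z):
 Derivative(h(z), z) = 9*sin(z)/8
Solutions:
 h(z) = C1 - 9*cos(z)/8


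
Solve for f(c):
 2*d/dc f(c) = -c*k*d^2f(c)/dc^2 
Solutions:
 f(c) = C1 + c^(((re(k) - 2)*re(k) + im(k)^2)/(re(k)^2 + im(k)^2))*(C2*sin(2*log(c)*Abs(im(k))/(re(k)^2 + im(k)^2)) + C3*cos(2*log(c)*im(k)/(re(k)^2 + im(k)^2)))


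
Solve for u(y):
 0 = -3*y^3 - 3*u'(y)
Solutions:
 u(y) = C1 - y^4/4


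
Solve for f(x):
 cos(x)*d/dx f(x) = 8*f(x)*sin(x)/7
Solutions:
 f(x) = C1/cos(x)^(8/7)


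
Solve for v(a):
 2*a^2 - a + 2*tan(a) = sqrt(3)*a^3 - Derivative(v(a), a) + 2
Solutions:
 v(a) = C1 + sqrt(3)*a^4/4 - 2*a^3/3 + a^2/2 + 2*a + 2*log(cos(a))


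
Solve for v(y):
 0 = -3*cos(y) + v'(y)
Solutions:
 v(y) = C1 + 3*sin(y)


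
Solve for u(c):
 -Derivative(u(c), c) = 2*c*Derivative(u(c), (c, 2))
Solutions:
 u(c) = C1 + C2*sqrt(c)


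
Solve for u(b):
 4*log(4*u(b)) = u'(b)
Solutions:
 -Integral(1/(log(_y) + 2*log(2)), (_y, u(b)))/4 = C1 - b


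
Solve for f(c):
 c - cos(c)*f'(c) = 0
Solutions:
 f(c) = C1 + Integral(c/cos(c), c)


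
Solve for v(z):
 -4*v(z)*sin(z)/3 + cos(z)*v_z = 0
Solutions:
 v(z) = C1/cos(z)^(4/3)


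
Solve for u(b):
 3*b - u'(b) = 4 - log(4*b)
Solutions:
 u(b) = C1 + 3*b^2/2 + b*log(b) - 5*b + b*log(4)


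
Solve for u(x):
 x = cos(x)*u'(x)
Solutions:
 u(x) = C1 + Integral(x/cos(x), x)


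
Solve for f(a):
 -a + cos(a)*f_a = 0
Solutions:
 f(a) = C1 + Integral(a/cos(a), a)


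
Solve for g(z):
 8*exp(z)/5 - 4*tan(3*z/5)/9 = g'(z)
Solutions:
 g(z) = C1 + 8*exp(z)/5 + 20*log(cos(3*z/5))/27


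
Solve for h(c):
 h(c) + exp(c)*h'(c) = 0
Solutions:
 h(c) = C1*exp(exp(-c))


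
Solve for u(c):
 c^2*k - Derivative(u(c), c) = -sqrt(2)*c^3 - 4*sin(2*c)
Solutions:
 u(c) = C1 + sqrt(2)*c^4/4 + c^3*k/3 - 2*cos(2*c)


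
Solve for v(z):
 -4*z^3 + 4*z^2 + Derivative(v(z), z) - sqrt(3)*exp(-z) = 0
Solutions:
 v(z) = C1 + z^4 - 4*z^3/3 - sqrt(3)*exp(-z)


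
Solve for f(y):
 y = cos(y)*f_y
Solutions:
 f(y) = C1 + Integral(y/cos(y), y)


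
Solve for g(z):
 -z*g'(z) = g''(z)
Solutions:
 g(z) = C1 + C2*erf(sqrt(2)*z/2)


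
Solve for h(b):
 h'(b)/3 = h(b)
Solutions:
 h(b) = C1*exp(3*b)


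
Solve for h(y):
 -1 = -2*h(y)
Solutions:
 h(y) = 1/2


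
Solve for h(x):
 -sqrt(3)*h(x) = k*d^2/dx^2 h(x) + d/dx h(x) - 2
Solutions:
 h(x) = C1*exp(x*(sqrt(-4*sqrt(3)*k + 1) - 1)/(2*k)) + C2*exp(-x*(sqrt(-4*sqrt(3)*k + 1) + 1)/(2*k)) + 2*sqrt(3)/3


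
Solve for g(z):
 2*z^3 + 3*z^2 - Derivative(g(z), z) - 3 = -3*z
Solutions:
 g(z) = C1 + z^4/2 + z^3 + 3*z^2/2 - 3*z


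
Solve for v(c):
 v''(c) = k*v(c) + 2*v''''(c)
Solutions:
 v(c) = C1*exp(-c*sqrt(1 - sqrt(1 - 8*k))/2) + C2*exp(c*sqrt(1 - sqrt(1 - 8*k))/2) + C3*exp(-c*sqrt(sqrt(1 - 8*k) + 1)/2) + C4*exp(c*sqrt(sqrt(1 - 8*k) + 1)/2)


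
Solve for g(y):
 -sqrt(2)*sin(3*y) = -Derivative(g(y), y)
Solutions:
 g(y) = C1 - sqrt(2)*cos(3*y)/3


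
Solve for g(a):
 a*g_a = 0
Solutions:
 g(a) = C1


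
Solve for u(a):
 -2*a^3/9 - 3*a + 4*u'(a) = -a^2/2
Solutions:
 u(a) = C1 + a^4/72 - a^3/24 + 3*a^2/8


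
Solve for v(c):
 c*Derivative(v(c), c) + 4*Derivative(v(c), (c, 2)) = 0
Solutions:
 v(c) = C1 + C2*erf(sqrt(2)*c/4)


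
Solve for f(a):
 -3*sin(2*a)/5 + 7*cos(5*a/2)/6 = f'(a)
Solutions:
 f(a) = C1 + 7*sin(5*a/2)/15 + 3*cos(2*a)/10


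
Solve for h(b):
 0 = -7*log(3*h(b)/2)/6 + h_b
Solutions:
 6*Integral(1/(-log(_y) - log(3) + log(2)), (_y, h(b)))/7 = C1 - b


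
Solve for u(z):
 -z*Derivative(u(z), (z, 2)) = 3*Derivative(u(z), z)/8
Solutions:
 u(z) = C1 + C2*z^(5/8)


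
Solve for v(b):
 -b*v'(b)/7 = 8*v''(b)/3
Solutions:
 v(b) = C1 + C2*erf(sqrt(21)*b/28)


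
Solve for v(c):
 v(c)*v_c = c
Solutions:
 v(c) = -sqrt(C1 + c^2)
 v(c) = sqrt(C1 + c^2)


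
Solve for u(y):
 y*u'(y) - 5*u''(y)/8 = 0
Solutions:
 u(y) = C1 + C2*erfi(2*sqrt(5)*y/5)


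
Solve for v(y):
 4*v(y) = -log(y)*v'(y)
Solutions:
 v(y) = C1*exp(-4*li(y))


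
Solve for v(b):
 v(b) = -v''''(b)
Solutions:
 v(b) = (C1*sin(sqrt(2)*b/2) + C2*cos(sqrt(2)*b/2))*exp(-sqrt(2)*b/2) + (C3*sin(sqrt(2)*b/2) + C4*cos(sqrt(2)*b/2))*exp(sqrt(2)*b/2)


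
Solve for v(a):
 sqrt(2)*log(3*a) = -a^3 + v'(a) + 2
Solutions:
 v(a) = C1 + a^4/4 + sqrt(2)*a*log(a) - 2*a - sqrt(2)*a + sqrt(2)*a*log(3)


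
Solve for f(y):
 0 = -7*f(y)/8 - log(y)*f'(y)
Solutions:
 f(y) = C1*exp(-7*li(y)/8)


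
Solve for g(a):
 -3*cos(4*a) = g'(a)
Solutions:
 g(a) = C1 - 3*sin(4*a)/4


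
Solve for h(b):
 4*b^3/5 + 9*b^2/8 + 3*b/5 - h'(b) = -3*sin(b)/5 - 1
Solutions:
 h(b) = C1 + b^4/5 + 3*b^3/8 + 3*b^2/10 + b - 3*cos(b)/5


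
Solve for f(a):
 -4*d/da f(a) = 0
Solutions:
 f(a) = C1


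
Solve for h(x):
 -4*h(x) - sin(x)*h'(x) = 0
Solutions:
 h(x) = C1*(cos(x)^2 + 2*cos(x) + 1)/(cos(x)^2 - 2*cos(x) + 1)


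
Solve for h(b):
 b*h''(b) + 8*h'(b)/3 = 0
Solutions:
 h(b) = C1 + C2/b^(5/3)


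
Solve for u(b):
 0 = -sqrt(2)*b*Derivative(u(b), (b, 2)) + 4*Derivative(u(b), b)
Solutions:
 u(b) = C1 + C2*b^(1 + 2*sqrt(2))


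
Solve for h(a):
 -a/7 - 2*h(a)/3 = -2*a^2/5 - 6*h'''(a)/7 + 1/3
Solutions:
 h(a) = C3*exp(21^(1/3)*a/3) + 3*a^2/5 - 3*a/14 + (C1*sin(3^(5/6)*7^(1/3)*a/6) + C2*cos(3^(5/6)*7^(1/3)*a/6))*exp(-21^(1/3)*a/6) - 1/2


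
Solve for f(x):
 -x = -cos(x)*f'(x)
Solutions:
 f(x) = C1 + Integral(x/cos(x), x)


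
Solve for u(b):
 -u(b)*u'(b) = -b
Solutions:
 u(b) = -sqrt(C1 + b^2)
 u(b) = sqrt(C1 + b^2)


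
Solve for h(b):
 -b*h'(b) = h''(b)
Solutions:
 h(b) = C1 + C2*erf(sqrt(2)*b/2)


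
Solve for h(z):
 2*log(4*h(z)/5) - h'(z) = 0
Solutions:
 -Integral(1/(log(_y) - log(5) + 2*log(2)), (_y, h(z)))/2 = C1 - z


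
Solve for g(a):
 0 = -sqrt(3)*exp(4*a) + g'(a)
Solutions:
 g(a) = C1 + sqrt(3)*exp(4*a)/4


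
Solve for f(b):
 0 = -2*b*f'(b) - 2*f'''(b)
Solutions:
 f(b) = C1 + Integral(C2*airyai(-b) + C3*airybi(-b), b)


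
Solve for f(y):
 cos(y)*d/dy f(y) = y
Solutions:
 f(y) = C1 + Integral(y/cos(y), y)


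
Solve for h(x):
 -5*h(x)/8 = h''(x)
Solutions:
 h(x) = C1*sin(sqrt(10)*x/4) + C2*cos(sqrt(10)*x/4)


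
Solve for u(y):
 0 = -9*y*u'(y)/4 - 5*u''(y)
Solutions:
 u(y) = C1 + C2*erf(3*sqrt(10)*y/20)


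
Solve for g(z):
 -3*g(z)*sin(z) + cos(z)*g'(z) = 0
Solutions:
 g(z) = C1/cos(z)^3


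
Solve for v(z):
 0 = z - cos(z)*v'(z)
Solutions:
 v(z) = C1 + Integral(z/cos(z), z)


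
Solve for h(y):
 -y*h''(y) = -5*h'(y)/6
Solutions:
 h(y) = C1 + C2*y^(11/6)


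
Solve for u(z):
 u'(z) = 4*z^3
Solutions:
 u(z) = C1 + z^4


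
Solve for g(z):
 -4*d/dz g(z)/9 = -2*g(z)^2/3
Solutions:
 g(z) = -2/(C1 + 3*z)


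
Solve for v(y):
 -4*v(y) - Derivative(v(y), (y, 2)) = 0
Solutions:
 v(y) = C1*sin(2*y) + C2*cos(2*y)


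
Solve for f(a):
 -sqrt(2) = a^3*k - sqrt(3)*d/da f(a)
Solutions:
 f(a) = C1 + sqrt(3)*a^4*k/12 + sqrt(6)*a/3


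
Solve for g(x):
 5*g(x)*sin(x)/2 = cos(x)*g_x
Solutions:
 g(x) = C1/cos(x)^(5/2)


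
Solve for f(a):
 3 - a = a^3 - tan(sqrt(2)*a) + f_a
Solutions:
 f(a) = C1 - a^4/4 - a^2/2 + 3*a - sqrt(2)*log(cos(sqrt(2)*a))/2


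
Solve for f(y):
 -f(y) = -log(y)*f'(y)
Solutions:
 f(y) = C1*exp(li(y))


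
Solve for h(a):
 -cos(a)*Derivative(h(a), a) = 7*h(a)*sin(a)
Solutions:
 h(a) = C1*cos(a)^7


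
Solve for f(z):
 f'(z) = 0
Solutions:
 f(z) = C1


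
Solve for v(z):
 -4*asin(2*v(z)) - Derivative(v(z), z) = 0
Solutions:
 Integral(1/asin(2*_y), (_y, v(z))) = C1 - 4*z


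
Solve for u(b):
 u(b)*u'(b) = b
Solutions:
 u(b) = -sqrt(C1 + b^2)
 u(b) = sqrt(C1 + b^2)


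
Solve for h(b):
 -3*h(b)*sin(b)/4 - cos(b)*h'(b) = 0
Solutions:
 h(b) = C1*cos(b)^(3/4)


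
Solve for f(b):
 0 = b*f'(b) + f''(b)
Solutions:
 f(b) = C1 + C2*erf(sqrt(2)*b/2)


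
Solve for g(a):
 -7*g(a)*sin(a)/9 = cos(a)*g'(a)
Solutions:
 g(a) = C1*cos(a)^(7/9)


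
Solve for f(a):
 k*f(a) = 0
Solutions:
 f(a) = 0


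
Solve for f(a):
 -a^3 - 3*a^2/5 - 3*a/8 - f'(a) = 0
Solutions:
 f(a) = C1 - a^4/4 - a^3/5 - 3*a^2/16


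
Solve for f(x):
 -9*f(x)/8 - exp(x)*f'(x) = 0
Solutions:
 f(x) = C1*exp(9*exp(-x)/8)


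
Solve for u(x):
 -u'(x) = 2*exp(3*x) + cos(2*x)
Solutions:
 u(x) = C1 - 2*exp(3*x)/3 - sin(2*x)/2


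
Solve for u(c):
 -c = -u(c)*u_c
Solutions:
 u(c) = -sqrt(C1 + c^2)
 u(c) = sqrt(C1 + c^2)


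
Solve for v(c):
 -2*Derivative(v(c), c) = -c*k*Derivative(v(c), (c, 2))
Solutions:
 v(c) = C1 + c^(((re(k) + 2)*re(k) + im(k)^2)/(re(k)^2 + im(k)^2))*(C2*sin(2*log(c)*Abs(im(k))/(re(k)^2 + im(k)^2)) + C3*cos(2*log(c)*im(k)/(re(k)^2 + im(k)^2)))


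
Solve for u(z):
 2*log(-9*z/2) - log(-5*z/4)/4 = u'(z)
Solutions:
 u(z) = C1 + 7*z*log(-z)/4 + z*(-log(20) - 7/4 + log(2)/2 + 3*log(5)/4 + 4*log(3))


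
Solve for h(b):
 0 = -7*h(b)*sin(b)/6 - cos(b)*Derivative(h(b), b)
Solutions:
 h(b) = C1*cos(b)^(7/6)


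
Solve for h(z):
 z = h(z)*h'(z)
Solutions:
 h(z) = -sqrt(C1 + z^2)
 h(z) = sqrt(C1 + z^2)


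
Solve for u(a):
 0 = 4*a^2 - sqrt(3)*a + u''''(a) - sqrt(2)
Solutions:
 u(a) = C1 + C2*a + C3*a^2 + C4*a^3 - a^6/90 + sqrt(3)*a^5/120 + sqrt(2)*a^4/24


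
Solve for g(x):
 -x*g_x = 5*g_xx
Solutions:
 g(x) = C1 + C2*erf(sqrt(10)*x/10)


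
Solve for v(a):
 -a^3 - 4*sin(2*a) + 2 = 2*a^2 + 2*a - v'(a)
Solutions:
 v(a) = C1 + a^4/4 + 2*a^3/3 + a^2 - 2*a - 2*cos(2*a)


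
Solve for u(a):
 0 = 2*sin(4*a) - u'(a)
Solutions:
 u(a) = C1 - cos(4*a)/2


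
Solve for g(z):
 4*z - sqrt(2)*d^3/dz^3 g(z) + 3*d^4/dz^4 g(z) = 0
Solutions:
 g(z) = C1 + C2*z + C3*z^2 + C4*exp(sqrt(2)*z/3) + sqrt(2)*z^4/12 + z^3


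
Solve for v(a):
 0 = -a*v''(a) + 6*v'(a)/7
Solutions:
 v(a) = C1 + C2*a^(13/7)


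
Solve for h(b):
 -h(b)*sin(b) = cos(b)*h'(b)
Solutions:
 h(b) = C1*cos(b)


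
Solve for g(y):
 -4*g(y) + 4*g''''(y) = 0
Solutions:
 g(y) = C1*exp(-y) + C2*exp(y) + C3*sin(y) + C4*cos(y)


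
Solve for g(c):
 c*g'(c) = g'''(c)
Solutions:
 g(c) = C1 + Integral(C2*airyai(c) + C3*airybi(c), c)


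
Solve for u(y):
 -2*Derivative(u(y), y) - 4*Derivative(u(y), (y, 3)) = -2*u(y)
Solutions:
 u(y) = C1*exp(6^(1/3)*y*(-(9 + sqrt(87))^(1/3) + 6^(1/3)/(9 + sqrt(87))^(1/3))/12)*sin(2^(1/3)*3^(1/6)*y*(3*2^(1/3)/(9 + sqrt(87))^(1/3) + 3^(2/3)*(9 + sqrt(87))^(1/3))/12) + C2*exp(6^(1/3)*y*(-(9 + sqrt(87))^(1/3) + 6^(1/3)/(9 + sqrt(87))^(1/3))/12)*cos(2^(1/3)*3^(1/6)*y*(3*2^(1/3)/(9 + sqrt(87))^(1/3) + 3^(2/3)*(9 + sqrt(87))^(1/3))/12) + C3*exp(-6^(1/3)*y*(-(9 + sqrt(87))^(1/3) + 6^(1/3)/(9 + sqrt(87))^(1/3))/6)


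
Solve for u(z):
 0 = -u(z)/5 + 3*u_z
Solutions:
 u(z) = C1*exp(z/15)


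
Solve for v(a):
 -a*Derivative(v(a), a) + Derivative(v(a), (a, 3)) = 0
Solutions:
 v(a) = C1 + Integral(C2*airyai(a) + C3*airybi(a), a)


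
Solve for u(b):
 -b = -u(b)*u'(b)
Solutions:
 u(b) = -sqrt(C1 + b^2)
 u(b) = sqrt(C1 + b^2)


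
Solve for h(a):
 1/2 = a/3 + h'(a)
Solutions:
 h(a) = C1 - a^2/6 + a/2


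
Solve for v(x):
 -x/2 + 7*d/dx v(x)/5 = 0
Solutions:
 v(x) = C1 + 5*x^2/28


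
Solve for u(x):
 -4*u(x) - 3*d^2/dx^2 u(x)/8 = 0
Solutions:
 u(x) = C1*sin(4*sqrt(6)*x/3) + C2*cos(4*sqrt(6)*x/3)


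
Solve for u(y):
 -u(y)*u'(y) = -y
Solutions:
 u(y) = -sqrt(C1 + y^2)
 u(y) = sqrt(C1 + y^2)


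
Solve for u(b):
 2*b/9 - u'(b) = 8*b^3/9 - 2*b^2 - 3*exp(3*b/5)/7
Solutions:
 u(b) = C1 - 2*b^4/9 + 2*b^3/3 + b^2/9 + 5*exp(3*b/5)/7


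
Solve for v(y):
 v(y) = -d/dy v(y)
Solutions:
 v(y) = C1*exp(-y)


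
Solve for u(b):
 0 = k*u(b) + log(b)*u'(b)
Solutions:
 u(b) = C1*exp(-k*li(b))


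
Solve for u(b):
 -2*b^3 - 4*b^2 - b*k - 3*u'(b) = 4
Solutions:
 u(b) = C1 - b^4/6 - 4*b^3/9 - b^2*k/6 - 4*b/3


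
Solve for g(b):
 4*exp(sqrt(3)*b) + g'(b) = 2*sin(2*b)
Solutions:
 g(b) = C1 - 4*sqrt(3)*exp(sqrt(3)*b)/3 - cos(2*b)


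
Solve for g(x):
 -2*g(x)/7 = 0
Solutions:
 g(x) = 0


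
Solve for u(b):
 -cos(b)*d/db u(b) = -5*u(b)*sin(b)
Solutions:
 u(b) = C1/cos(b)^5


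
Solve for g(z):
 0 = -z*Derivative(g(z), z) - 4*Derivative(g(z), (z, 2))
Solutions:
 g(z) = C1 + C2*erf(sqrt(2)*z/4)


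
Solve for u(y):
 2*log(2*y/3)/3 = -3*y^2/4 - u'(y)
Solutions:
 u(y) = C1 - y^3/4 - 2*y*log(y)/3 - 2*y*log(2)/3 + 2*y/3 + 2*y*log(3)/3


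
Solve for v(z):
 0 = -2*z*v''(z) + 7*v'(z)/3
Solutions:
 v(z) = C1 + C2*z^(13/6)


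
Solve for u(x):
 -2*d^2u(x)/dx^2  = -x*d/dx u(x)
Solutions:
 u(x) = C1 + C2*erfi(x/2)


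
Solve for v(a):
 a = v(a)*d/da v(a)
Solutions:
 v(a) = -sqrt(C1 + a^2)
 v(a) = sqrt(C1 + a^2)


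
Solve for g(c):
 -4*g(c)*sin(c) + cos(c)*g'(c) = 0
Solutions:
 g(c) = C1/cos(c)^4


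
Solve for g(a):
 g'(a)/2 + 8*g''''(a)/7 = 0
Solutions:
 g(a) = C1 + C4*exp(-2^(2/3)*7^(1/3)*a/4) + (C2*sin(2^(2/3)*sqrt(3)*7^(1/3)*a/8) + C3*cos(2^(2/3)*sqrt(3)*7^(1/3)*a/8))*exp(2^(2/3)*7^(1/3)*a/8)


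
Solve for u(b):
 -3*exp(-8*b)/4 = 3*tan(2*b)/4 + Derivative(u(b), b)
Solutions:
 u(b) = C1 - 3*log(tan(2*b)^2 + 1)/16 + 3*exp(-8*b)/32


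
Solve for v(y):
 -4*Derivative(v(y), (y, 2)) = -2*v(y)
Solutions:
 v(y) = C1*exp(-sqrt(2)*y/2) + C2*exp(sqrt(2)*y/2)


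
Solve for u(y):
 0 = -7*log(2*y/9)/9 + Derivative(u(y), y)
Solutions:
 u(y) = C1 + 7*y*log(y)/9 - 14*y*log(3)/9 - 7*y/9 + 7*y*log(2)/9


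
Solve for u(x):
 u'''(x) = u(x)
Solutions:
 u(x) = C3*exp(x) + (C1*sin(sqrt(3)*x/2) + C2*cos(sqrt(3)*x/2))*exp(-x/2)


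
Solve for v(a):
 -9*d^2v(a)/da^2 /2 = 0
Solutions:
 v(a) = C1 + C2*a


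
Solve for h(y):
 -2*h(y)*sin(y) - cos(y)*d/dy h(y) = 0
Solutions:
 h(y) = C1*cos(y)^2


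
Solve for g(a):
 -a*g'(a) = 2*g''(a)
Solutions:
 g(a) = C1 + C2*erf(a/2)


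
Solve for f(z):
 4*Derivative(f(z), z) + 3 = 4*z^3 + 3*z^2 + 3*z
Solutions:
 f(z) = C1 + z^4/4 + z^3/4 + 3*z^2/8 - 3*z/4


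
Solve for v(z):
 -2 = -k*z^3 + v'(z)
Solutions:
 v(z) = C1 + k*z^4/4 - 2*z


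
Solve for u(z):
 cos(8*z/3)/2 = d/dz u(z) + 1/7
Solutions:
 u(z) = C1 - z/7 + 3*sin(8*z/3)/16


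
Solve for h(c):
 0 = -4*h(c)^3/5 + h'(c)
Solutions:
 h(c) = -sqrt(10)*sqrt(-1/(C1 + 4*c))/2
 h(c) = sqrt(10)*sqrt(-1/(C1 + 4*c))/2


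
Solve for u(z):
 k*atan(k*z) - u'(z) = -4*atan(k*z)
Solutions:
 u(z) = C1 + (k + 4)*Piecewise((z*atan(k*z) - log(k^2*z^2 + 1)/(2*k), Ne(k, 0)), (0, True))


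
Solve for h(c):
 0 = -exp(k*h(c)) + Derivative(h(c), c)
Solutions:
 h(c) = Piecewise((log(-1/(C1*k + c*k))/k, Ne(k, 0)), (nan, True))
 h(c) = Piecewise((C1 + c, Eq(k, 0)), (nan, True))


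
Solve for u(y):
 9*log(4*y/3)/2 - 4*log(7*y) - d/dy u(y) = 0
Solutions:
 u(y) = C1 + y*log(y)/2 - y*log(583443) - y/2 + y*log(3)/2 + 9*y*log(2)


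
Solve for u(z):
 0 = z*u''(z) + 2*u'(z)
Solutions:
 u(z) = C1 + C2/z


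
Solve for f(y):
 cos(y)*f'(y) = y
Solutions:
 f(y) = C1 + Integral(y/cos(y), y)


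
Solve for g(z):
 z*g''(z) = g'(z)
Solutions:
 g(z) = C1 + C2*z^2


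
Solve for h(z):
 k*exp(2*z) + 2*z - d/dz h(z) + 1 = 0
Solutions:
 h(z) = C1 + k*exp(2*z)/2 + z^2 + z


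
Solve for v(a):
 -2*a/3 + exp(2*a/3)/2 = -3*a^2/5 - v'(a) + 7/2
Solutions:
 v(a) = C1 - a^3/5 + a^2/3 + 7*a/2 - 3*exp(2*a/3)/4


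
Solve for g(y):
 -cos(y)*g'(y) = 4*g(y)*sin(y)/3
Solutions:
 g(y) = C1*cos(y)^(4/3)


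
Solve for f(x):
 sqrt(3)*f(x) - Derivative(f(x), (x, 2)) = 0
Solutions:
 f(x) = C1*exp(-3^(1/4)*x) + C2*exp(3^(1/4)*x)


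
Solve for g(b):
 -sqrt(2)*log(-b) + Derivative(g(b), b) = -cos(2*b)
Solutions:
 g(b) = C1 + sqrt(2)*b*(log(-b) - 1) - sin(2*b)/2


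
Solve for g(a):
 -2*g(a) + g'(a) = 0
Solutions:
 g(a) = C1*exp(2*a)


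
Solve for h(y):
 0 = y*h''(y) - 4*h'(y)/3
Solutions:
 h(y) = C1 + C2*y^(7/3)


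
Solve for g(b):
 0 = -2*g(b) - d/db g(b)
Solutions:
 g(b) = C1*exp(-2*b)


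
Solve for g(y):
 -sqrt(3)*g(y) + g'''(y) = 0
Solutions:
 g(y) = C3*exp(3^(1/6)*y) + (C1*sin(3^(2/3)*y/2) + C2*cos(3^(2/3)*y/2))*exp(-3^(1/6)*y/2)


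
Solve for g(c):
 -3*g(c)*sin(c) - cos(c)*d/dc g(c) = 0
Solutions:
 g(c) = C1*cos(c)^3


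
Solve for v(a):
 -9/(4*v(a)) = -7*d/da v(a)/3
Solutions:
 v(a) = -sqrt(C1 + 378*a)/14
 v(a) = sqrt(C1 + 378*a)/14


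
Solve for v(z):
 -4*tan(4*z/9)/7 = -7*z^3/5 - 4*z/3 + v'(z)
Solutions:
 v(z) = C1 + 7*z^4/20 + 2*z^2/3 + 9*log(cos(4*z/9))/7


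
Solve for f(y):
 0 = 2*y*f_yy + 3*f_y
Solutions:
 f(y) = C1 + C2/sqrt(y)


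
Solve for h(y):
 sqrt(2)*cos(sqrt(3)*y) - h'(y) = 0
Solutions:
 h(y) = C1 + sqrt(6)*sin(sqrt(3)*y)/3


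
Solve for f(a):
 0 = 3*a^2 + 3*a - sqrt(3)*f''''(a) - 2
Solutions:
 f(a) = C1 + C2*a + C3*a^2 + C4*a^3 + sqrt(3)*a^6/360 + sqrt(3)*a^5/120 - sqrt(3)*a^4/36


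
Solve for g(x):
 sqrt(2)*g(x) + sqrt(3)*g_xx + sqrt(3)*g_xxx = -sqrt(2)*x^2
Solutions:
 g(x) = C1*exp(x*(-2 + (1 + 9*sqrt(6)/2 + sqrt(-4 + (2 + 9*sqrt(6))^2)/2)^(-1/3) + (1 + 9*sqrt(6)/2 + sqrt(-4 + (2 + 9*sqrt(6))^2)/2)^(1/3))/6)*sin(sqrt(3)*x*(-(1 + 9*sqrt(6)/2 + sqrt(-4 + (2 + 9*sqrt(6))^2)/2)^(1/3) + (1 + 9*sqrt(6)/2 + sqrt(-4 + (2 + 9*sqrt(6))^2)/2)^(-1/3))/6) + C2*exp(x*(-2 + (1 + 9*sqrt(6)/2 + sqrt(-4 + (2 + 9*sqrt(6))^2)/2)^(-1/3) + (1 + 9*sqrt(6)/2 + sqrt(-4 + (2 + 9*sqrt(6))^2)/2)^(1/3))/6)*cos(sqrt(3)*x*(-(1 + 9*sqrt(6)/2 + sqrt(-4 + (2 + 9*sqrt(6))^2)/2)^(1/3) + (1 + 9*sqrt(6)/2 + sqrt(-4 + (2 + 9*sqrt(6))^2)/2)^(-1/3))/6) + C3*exp(-x*((1 + 9*sqrt(6)/2 + sqrt(-4 + (2 + 9*sqrt(6))^2)/2)^(-1/3) + 1 + (1 + 9*sqrt(6)/2 + sqrt(-4 + (2 + 9*sqrt(6))^2)/2)^(1/3))/3) - x^2 + sqrt(6)


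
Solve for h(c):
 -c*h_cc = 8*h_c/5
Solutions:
 h(c) = C1 + C2/c^(3/5)


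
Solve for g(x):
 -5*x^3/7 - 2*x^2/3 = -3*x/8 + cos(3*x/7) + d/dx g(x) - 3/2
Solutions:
 g(x) = C1 - 5*x^4/28 - 2*x^3/9 + 3*x^2/16 + 3*x/2 - 7*sin(3*x/7)/3


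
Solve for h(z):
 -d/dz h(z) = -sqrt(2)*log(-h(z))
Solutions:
 -li(-h(z)) = C1 + sqrt(2)*z


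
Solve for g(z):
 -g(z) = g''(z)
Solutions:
 g(z) = C1*sin(z) + C2*cos(z)


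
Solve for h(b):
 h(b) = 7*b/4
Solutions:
 h(b) = 7*b/4


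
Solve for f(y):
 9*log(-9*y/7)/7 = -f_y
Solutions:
 f(y) = C1 - 9*y*log(-y)/7 + 9*y*(-2*log(3) + 1 + log(7))/7


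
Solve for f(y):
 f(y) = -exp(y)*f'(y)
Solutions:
 f(y) = C1*exp(exp(-y))


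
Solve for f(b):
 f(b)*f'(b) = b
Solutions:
 f(b) = -sqrt(C1 + b^2)
 f(b) = sqrt(C1 + b^2)


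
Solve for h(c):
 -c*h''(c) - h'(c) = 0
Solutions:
 h(c) = C1 + C2*log(c)


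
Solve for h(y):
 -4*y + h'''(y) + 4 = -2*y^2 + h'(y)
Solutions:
 h(y) = C1 + C2*exp(-y) + C3*exp(y) + 2*y^3/3 - 2*y^2 + 8*y


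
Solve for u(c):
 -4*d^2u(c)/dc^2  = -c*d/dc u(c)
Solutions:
 u(c) = C1 + C2*erfi(sqrt(2)*c/4)
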